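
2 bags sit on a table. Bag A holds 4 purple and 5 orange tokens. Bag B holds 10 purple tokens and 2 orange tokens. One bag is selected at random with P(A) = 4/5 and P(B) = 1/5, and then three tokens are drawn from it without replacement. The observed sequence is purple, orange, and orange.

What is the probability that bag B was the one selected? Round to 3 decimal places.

Compute the likelihood of the observed sequence for each case: P(data | bag A) = (4/9)(5/8)(4/7) = 0.15873; P(data | bag B) = (10/12)(2/11)(1/10) = 0.015152.
The prior-weighted likelihoods are 4/5 · 0.15873 = 0.12698, 1/5 · 0.015152 = 0.0030303; these sum to 0.13001.
By Bayes' rule, P(bag B | data) = (0.0030303) / (0.13001) = 0.023307.

0.023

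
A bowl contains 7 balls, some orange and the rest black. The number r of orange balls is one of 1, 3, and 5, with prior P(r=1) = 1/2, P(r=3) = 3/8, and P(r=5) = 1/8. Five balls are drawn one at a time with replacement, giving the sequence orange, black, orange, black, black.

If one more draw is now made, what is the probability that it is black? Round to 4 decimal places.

0.6394

For each hypothesis, P(data | H) works out to: P(data | r = 1) = (1/7)(6/7)(1/7)(6/7)(6/7) = 0.012852; P(data | r = 3) = (3/7)(4/7)(3/7)(4/7)(4/7) = 0.034271; P(data | r = 5) = (5/7)(2/7)(5/7)(2/7)(2/7) = 0.0119.
Multiplying each by its prior: 1/2 · 0.012852 = 0.0064259, 3/8 · 0.034271 = 0.012852, 1/8 · 0.0119 = 0.0014875; these sum to 0.020765.
The posterior is then P(r = 1 | data) = 0.30946, P(r = 3 | data) = 0.61891, P(r = 5 | data) = 0.071633.
Averaging over the posterior, P(black next | data) = (6/7)(0.30946) + (4/7)(0.61891) + (2/7)(0.071633) = 0.63938.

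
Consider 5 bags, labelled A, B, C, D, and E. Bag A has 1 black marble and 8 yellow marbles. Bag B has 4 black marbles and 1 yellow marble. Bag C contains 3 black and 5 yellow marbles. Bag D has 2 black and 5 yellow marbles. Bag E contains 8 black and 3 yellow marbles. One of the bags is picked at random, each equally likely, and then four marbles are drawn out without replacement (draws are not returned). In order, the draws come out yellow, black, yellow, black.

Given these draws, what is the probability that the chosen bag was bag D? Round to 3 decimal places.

Under each hypothesis, the probability of the observed sequence is: P(data | bag A) = (8/9)(1/8)(7/7)(0/6) = 0; P(data | bag B) = (1/5)(4/4)(0/3) = 0; P(data | bag C) = (5/8)(3/7)(4/6)(2/5) = 0.071429; P(data | bag D) = (5/7)(2/6)(4/5)(1/4) = 0.047619; P(data | bag E) = (3/11)(8/10)(2/9)(7/8) = 0.042424.
Weighting by the prior gives 1/5 · 0 = 0, 1/5 · 0 = 0, 1/5 · 0.071429 = 0.014286, 1/5 · 0.047619 = 0.0095238, 1/5 · 0.042424 = 0.0084848; with total 0.032294.
By Bayes' rule, P(bag D | data) = (0.0095238) / (0.032294) = 0.29491.

0.295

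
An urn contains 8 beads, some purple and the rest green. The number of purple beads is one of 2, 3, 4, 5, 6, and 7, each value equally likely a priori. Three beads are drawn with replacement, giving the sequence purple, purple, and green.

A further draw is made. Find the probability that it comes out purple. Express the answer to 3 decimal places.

The likelihood of the observed sequence under each hypothesis: P(data | r = 2) = (2/8)(2/8)(6/8) = 0.046875; P(data | r = 3) = (3/8)(3/8)(5/8) = 0.087891; P(data | r = 4) = (4/8)(4/8)(4/8) = 0.125; P(data | r = 5) = (5/8)(5/8)(3/8) = 0.14648; P(data | r = 6) = (6/8)(6/8)(2/8) = 0.14062; P(data | r = 7) = (7/8)(7/8)(1/8) = 0.095703.
The prior-weighted likelihoods are 1/6 · 0.046875 = 0.0078125, 1/6 · 0.087891 = 0.014648, 1/6 · 0.125 = 0.020833, 1/6 · 0.14648 = 0.024414, 1/6 · 0.14062 = 0.023438, 1/6 · 0.095703 = 0.015951; with total 0.1071.
Normalising, the posterior is P(r = 2 | data) = 0.072948, P(r = 3 | data) = 0.13678, P(r = 4 | data) = 0.19453, P(r = 5 | data) = 0.22796, P(r = 6 | data) = 0.21884, P(r = 7 | data) = 0.14894.
So P(purple next | data) = Σ P(purple next | H) P(H | data) = (1/4)(0.072948) + (3/8)(0.13678) + (1/2)(0.19453) + (5/8)(0.22796) + (3/4)(0.21884) + (7/8)(0.14894) = 0.60372.

0.604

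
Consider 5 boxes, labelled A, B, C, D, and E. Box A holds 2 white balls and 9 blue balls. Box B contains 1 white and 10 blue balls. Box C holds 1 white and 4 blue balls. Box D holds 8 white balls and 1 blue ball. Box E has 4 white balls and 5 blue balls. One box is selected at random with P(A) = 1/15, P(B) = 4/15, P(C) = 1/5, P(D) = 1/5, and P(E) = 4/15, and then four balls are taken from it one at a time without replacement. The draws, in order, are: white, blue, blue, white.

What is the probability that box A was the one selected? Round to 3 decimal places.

Compute the likelihood of the observed sequence for each case: P(data | box A) = (2/11)(9/10)(8/9)(1/8) = 0.018182; P(data | box B) = (1/11)(10/10)(9/9)(0/8) = 0; P(data | box C) = (1/5)(4/4)(3/3)(0/2) = 0; P(data | box D) = (8/9)(1/8)(0/7) = 0; P(data | box E) = (4/9)(5/8)(4/7)(3/6) = 0.079365.
Weighting by the prior gives 1/15 · 0.018182 = 0.0012121, 4/15 · 0 = 0, 1/5 · 0 = 0, 1/5 · 0 = 0, 4/15 · 0.079365 = 0.021164; with total 0.022376.
Hence P(box A | data) = (0.0012121) / (0.022376) = 0.05417.

0.054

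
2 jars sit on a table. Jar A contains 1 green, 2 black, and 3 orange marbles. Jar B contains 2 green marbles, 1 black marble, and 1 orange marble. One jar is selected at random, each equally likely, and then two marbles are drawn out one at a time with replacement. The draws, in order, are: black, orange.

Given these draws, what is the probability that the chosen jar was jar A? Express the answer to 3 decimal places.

The likelihood of the observed sequence under each hypothesis: P(data | jar A) = (2/6)(3/6) = 1/6; P(data | jar B) = (1/4)(1/4) = 1/16.
Weighting by the prior gives 1/2 · 1/6 = 1/12, 1/2 · 1/16 = 1/32; summing to 11/96.
Therefore the posterior P(jar A | data) = (1/12) / (11/96) = 8/11.

0.727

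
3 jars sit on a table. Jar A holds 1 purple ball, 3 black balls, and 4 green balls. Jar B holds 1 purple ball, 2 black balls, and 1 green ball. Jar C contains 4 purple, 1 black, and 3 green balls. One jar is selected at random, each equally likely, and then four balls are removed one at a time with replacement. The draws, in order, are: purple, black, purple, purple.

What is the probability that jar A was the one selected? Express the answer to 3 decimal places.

The likelihood of the observed sequence under each hypothesis: P(data | jar A) = (1/8)(3/8)(1/8)(1/8) = 0.00073242; P(data | jar B) = (1/4)(2/4)(1/4)(1/4) = 0.0078125; P(data | jar C) = (4/8)(1/8)(4/8)(4/8) = 0.015625.
The prior-weighted likelihoods are 1/3 · 0.00073242 = 0.00024414, 1/3 · 0.0078125 = 0.0026042, 1/3 · 0.015625 = 0.0052083; summing to 0.0080566.
By Bayes' rule, P(jar A | data) = (0.00024414) / (0.0080566) = 0.030303.

0.030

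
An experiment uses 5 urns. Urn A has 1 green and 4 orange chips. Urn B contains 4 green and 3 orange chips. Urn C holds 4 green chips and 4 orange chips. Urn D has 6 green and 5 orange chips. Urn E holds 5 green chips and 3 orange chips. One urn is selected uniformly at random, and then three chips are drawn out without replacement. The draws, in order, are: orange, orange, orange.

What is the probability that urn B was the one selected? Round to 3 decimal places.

For each hypothesis, P(data | H) works out to: P(data | urn A) = (4/5)(3/4)(2/3) = 0.4; P(data | urn B) = (3/7)(2/6)(1/5) = 0.028571; P(data | urn C) = (4/8)(3/7)(2/6) = 0.071429; P(data | urn D) = (5/11)(4/10)(3/9) = 0.060606; P(data | urn E) = (3/8)(2/7)(1/6) = 0.017857.
Weighting by the prior gives 1/5 · 0.4 = 0.08, 1/5 · 0.028571 = 0.0057143, 1/5 · 0.071429 = 0.014286, 1/5 · 0.060606 = 0.012121, 1/5 · 0.017857 = 0.0035714; summing to 0.11569.
By Bayes' rule, P(urn B | data) = (0.0057143) / (0.11569) = 0.049392.

0.049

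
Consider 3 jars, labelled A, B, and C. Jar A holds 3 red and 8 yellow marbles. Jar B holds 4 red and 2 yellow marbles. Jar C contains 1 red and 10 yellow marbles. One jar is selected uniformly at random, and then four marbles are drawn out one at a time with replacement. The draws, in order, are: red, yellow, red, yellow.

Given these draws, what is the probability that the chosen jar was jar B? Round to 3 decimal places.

For each hypothesis, P(data | H) works out to: P(data | jar A) = (3/11)(8/11)(3/11)(8/11) = 0.039342; P(data | jar B) = (4/6)(2/6)(4/6)(2/6) = 0.049383; P(data | jar C) = (1/11)(10/11)(1/11)(10/11) = 0.0068301.
The prior-weighted likelihoods are 1/3 · 0.039342 = 0.013114, 1/3 · 0.049383 = 0.016461, 1/3 · 0.0068301 = 0.0022767; these sum to 0.031851.
Therefore the posterior P(jar B | data) = (0.016461) / (0.031851) = 0.5168.

0.517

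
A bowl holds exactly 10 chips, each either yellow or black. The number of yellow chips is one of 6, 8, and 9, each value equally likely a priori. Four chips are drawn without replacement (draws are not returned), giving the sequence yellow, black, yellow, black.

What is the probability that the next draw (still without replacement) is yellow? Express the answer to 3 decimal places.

Under each hypothesis, the probability of the observed sequence is: P(data | r = 6) = (6/10)(4/9)(5/8)(3/7) = 0.071429; P(data | r = 8) = (8/10)(2/9)(7/8)(1/7) = 0.022222; P(data | r = 9) = (9/10)(1/9)(8/8)(0/7) = 0.
Weighting by the prior gives 1/3 · 0.071429 = 0.02381, 1/3 · 0.022222 = 0.0074074, 1/3 · 0 = 0; these sum to 0.031217.
Normalising, the posterior is P(r = 6 | data) = 0.76271, P(r = 8 | data) = 0.23729, P(r = 9 | data) = 0.
Averaging over the posterior, P(yellow next | data) = (2/3)(0.76271) + (1)(0.23729) = 0.74576.

0.746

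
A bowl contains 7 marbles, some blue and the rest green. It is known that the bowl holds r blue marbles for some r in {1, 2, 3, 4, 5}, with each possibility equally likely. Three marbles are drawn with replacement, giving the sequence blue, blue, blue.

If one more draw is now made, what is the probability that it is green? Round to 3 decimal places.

For each hypothesis, P(data | H) works out to: P(data | r = 1) = (1/7)(1/7)(1/7) = 0.0029155; P(data | r = 2) = (2/7)(2/7)(2/7) = 0.023324; P(data | r = 3) = (3/7)(3/7)(3/7) = 0.078717; P(data | r = 4) = (4/7)(4/7)(4/7) = 0.18659; P(data | r = 5) = (5/7)(5/7)(5/7) = 0.36443.
Weighting by the prior gives 1/5 · 0.0029155 = 0.00058309, 1/5 · 0.023324 = 0.0046647, 1/5 · 0.078717 = 0.015743, 1/5 · 0.18659 = 0.037318, 1/5 · 0.36443 = 0.072886; summing to 0.1312.
The posterior is then P(r = 1 | data) = 0.0044444, P(r = 2 | data) = 0.035556, P(r = 3 | data) = 0.12, P(r = 4 | data) = 0.28444, P(r = 5 | data) = 0.55556.
So P(green next | data) = Σ P(green next | H) P(H | data) = (6/7)(0.0044444) + (5/7)(0.035556) + (4/7)(0.12) + (3/7)(0.28444) + (2/7)(0.55556) = 0.37841.

0.378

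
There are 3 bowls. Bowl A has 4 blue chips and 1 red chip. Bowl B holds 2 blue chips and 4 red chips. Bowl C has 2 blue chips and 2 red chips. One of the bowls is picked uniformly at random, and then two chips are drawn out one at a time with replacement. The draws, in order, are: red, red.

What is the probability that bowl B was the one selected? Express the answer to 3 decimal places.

The likelihood of the observed sequence under each hypothesis: P(data | bowl A) = (1/5)(1/5) = 0.04; P(data | bowl B) = (4/6)(4/6) = 0.44444; P(data | bowl C) = (2/4)(2/4) = 0.25.
Multiplying each by its prior: 1/3 · 0.04 = 0.013333, 1/3 · 0.44444 = 0.14815, 1/3 · 0.25 = 0.083333; with total 0.24481.
So P(bowl B | data) = (0.14815) / (0.24481) = 0.60514.

0.605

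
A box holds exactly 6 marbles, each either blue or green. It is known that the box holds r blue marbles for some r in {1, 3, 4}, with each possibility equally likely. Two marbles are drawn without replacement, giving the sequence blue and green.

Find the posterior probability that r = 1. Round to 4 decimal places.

The likelihood of the observed sequence under each hypothesis: P(data | r = 1) = (1/6)(5/5) = 1/6; P(data | r = 3) = (3/6)(3/5) = 3/10; P(data | r = 4) = (4/6)(2/5) = 4/15.
Weighting by the prior gives 1/3 · 1/6 = 1/18, 1/3 · 3/10 = 1/10, 1/3 · 4/15 = 4/45; these sum to 11/45.
So P(r = 1 | data) = (1/18) / (11/45) = 5/22.

0.2273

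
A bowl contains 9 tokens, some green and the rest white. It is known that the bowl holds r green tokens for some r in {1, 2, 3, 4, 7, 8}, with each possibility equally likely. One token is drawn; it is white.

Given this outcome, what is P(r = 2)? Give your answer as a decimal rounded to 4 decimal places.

0.2414

Compute the likelihood of this draw for each case: P(data | r = 1) = (8/9) = 8/9; P(data | r = 2) = (7/9) = 7/9; P(data | r = 3) = (6/9) = 2/3; P(data | r = 4) = (5/9) = 5/9; P(data | r = 7) = (2/9) = 2/9; P(data | r = 8) = (1/9) = 1/9.
Multiplying each by its prior: 1/6 · 8/9 = 4/27, 1/6 · 7/9 = 7/54, 1/6 · 2/3 = 1/9, 1/6 · 5/9 = 5/54, 1/6 · 2/9 = 1/27, 1/6 · 1/9 = 1/54; summing to 29/54.
So P(r = 2 | data) = (7/54) / (29/54) = 7/29.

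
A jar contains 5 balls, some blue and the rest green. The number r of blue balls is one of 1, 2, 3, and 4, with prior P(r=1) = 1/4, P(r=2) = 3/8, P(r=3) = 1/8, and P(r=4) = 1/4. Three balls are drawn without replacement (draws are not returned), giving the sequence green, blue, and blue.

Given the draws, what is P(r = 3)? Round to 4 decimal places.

0.2222

For each hypothesis, P(data | H) works out to: P(data | r = 1) = (4/5)(1/4)(0/3) = 0; P(data | r = 2) = (3/5)(2/4)(1/3) = 1/10; P(data | r = 3) = (2/5)(3/4)(2/3) = 1/5; P(data | r = 4) = (1/5)(4/4)(3/3) = 1/5.
The prior-weighted likelihoods are 1/4 · 0 = 0, 3/8 · 1/10 = 3/80, 1/8 · 1/5 = 1/40, 1/4 · 1/5 = 1/20; summing to 9/80.
So P(r = 3 | data) = (1/40) / (9/80) = 2/9.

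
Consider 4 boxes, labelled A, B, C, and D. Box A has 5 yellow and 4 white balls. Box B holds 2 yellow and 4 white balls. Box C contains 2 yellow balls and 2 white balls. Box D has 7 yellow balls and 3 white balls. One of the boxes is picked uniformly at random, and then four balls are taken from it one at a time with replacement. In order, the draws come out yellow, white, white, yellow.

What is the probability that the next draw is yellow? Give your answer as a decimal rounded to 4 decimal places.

Under each hypothesis, the probability of the observed sequence is: P(data | box A) = (5/9)(4/9)(4/9)(5/9) = 0.060966; P(data | box B) = (2/6)(4/6)(4/6)(2/6) = 0.049383; P(data | box C) = (2/4)(2/4)(2/4)(2/4) = 0.0625; P(data | box D) = (7/10)(3/10)(3/10)(7/10) = 0.0441.
The prior-weighted likelihoods are 1/4 · 0.060966 = 0.015242, 1/4 · 0.049383 = 0.012346, 1/4 · 0.0625 = 0.015625, 1/4 · 0.0441 = 0.011025; these sum to 0.054237.
Dividing through by the total gives posterior P(box A | data) = 0.28102, P(box B | data) = 0.22762, P(box C | data) = 0.28809, P(box D | data) = 0.20327.
Averaging over the posterior, P(yellow next | data) = (5/9)(0.28102) + (1/3)(0.22762) + (1/2)(0.28809) + (7/10)(0.20327) = 0.51833.

0.5183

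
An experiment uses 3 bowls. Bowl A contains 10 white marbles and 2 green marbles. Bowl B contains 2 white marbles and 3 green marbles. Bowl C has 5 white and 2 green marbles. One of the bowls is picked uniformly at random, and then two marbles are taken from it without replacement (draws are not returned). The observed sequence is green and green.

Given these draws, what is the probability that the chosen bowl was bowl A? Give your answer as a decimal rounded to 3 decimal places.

Compute the likelihood of the observed sequence for each case: P(data | bowl A) = (2/12)(1/11) = 0.015152; P(data | bowl B) = (3/5)(2/4) = 0.3; P(data | bowl C) = (2/7)(1/6) = 0.047619.
Weighting by the prior gives 1/3 · 0.015152 = 0.0050505, 1/3 · 0.3 = 0.1, 1/3 · 0.047619 = 0.015873; summing to 0.12092.
So P(bowl A | data) = (0.0050505) / (0.12092) = 0.041766.

0.042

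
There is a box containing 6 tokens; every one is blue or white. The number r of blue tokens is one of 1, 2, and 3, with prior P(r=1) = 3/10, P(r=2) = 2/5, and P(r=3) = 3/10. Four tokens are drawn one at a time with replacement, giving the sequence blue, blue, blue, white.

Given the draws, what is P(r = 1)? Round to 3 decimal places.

Compute the likelihood of the observed sequence for each case: P(data | r = 1) = (1/6)(1/6)(1/6)(5/6) = 0.003858; P(data | r = 2) = (2/6)(2/6)(2/6)(4/6) = 0.024691; P(data | r = 3) = (3/6)(3/6)(3/6)(3/6) = 0.0625.
Weighting by the prior gives 3/10 · 0.003858 = 0.0011574, 2/5 · 0.024691 = 0.0098765, 3/10 · 0.0625 = 0.01875; these sum to 0.029784.
Therefore the posterior P(r = 1 | data) = (0.0011574) / (0.029784) = 0.03886.

0.039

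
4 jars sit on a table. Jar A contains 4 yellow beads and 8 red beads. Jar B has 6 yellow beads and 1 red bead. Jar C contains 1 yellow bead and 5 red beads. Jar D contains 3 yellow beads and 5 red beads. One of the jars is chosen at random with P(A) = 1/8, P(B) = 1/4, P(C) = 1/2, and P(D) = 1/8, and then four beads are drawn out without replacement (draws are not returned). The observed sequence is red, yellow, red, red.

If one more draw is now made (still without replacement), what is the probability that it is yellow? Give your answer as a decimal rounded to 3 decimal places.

0.108

Under each hypothesis, the probability of the observed sequence is: P(data | jar A) = (8/12)(4/11)(7/10)(6/9) = 0.11313; P(data | jar B) = (1/7)(6/6)(0/5) = 0; P(data | jar C) = (5/6)(1/5)(4/4)(3/3) = 0.16667; P(data | jar D) = (5/8)(3/7)(4/6)(3/5) = 0.10714.
Weighting by the prior gives 1/8 · 0.11313 = 0.014141, 1/4 · 0 = 0, 1/2 · 0.16667 = 0.083333, 1/8 · 0.10714 = 0.013393; these sum to 0.11087.
Dividing through by the total gives posterior P(jar A | data) = 0.12755, P(jar B | data) = 0, P(jar C | data) = 0.75165, P(jar D | data) = 0.1208.
So P(yellow next | data) = Σ P(yellow next | H) P(H | data) = (3/8)(0.12755) + (0)(0.75165) + (1/2)(0.1208) = 0.10823.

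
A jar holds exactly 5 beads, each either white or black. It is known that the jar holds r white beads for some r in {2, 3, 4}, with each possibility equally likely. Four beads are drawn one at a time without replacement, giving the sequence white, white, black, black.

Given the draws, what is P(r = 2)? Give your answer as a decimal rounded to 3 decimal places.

0.500

Under each hypothesis, the probability of the observed sequence is: P(data | r = 2) = (2/5)(1/4)(3/3)(2/2) = 1/10; P(data | r = 3) = (3/5)(2/4)(2/3)(1/2) = 1/10; P(data | r = 4) = (4/5)(3/4)(1/3)(0/2) = 0.
Weighting by the prior gives 1/3 · 1/10 = 1/30, 1/3 · 1/10 = 1/30, 1/3 · 0 = 0; summing to 1/15.
Therefore the posterior P(r = 2 | data) = (1/30) / (1/15) = 1/2.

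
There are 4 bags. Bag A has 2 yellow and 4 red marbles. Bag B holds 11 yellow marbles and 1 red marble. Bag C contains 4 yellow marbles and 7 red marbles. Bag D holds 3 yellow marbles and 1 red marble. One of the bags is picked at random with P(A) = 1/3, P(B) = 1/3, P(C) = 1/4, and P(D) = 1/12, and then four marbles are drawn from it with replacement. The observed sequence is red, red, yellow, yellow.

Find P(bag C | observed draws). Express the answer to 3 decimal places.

Compute the likelihood of the observed sequence for each case: P(data | bag A) = (4/6)(4/6)(2/6)(2/6) = 0.049383; P(data | bag B) = (1/12)(1/12)(11/12)(11/12) = 0.0058353; P(data | bag C) = (7/11)(7/11)(4/11)(4/11) = 0.053548; P(data | bag D) = (1/4)(1/4)(3/4)(3/4) = 0.035156.
Weighting by the prior gives 1/3 · 0.049383 = 0.016461, 1/3 · 0.0058353 = 0.0019451, 1/4 · 0.053548 = 0.013387, 1/12 · 0.035156 = 0.0029297; with total 0.034723.
Hence P(bag C | data) = (0.013387) / (0.034723) = 0.38554.

0.386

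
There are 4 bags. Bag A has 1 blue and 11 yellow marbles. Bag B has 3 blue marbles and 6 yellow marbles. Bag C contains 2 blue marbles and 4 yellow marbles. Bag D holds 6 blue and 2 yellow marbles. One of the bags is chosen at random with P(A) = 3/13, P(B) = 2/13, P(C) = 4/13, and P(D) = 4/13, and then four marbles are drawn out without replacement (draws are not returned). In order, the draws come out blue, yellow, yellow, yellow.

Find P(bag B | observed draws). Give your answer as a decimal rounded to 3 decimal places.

0.233

For each hypothesis, P(data | H) works out to: P(data | bag A) = (1/12)(11/11)(10/10)(9/9) = 1/12; P(data | bag B) = (3/9)(6/8)(5/7)(4/6) = 5/42; P(data | bag C) = (2/6)(4/5)(3/4)(2/3) = 2/15; P(data | bag D) = (6/8)(2/7)(1/6)(0/5) = 0.
Multiplying each by its prior: 3/13 · 1/12 = 1/52, 2/13 · 5/42 = 5/273, 4/13 · 2/15 = 8/195, 4/13 · 0 = 0; these sum to 11/140.
So P(bag B | data) = (5/273) / (11/140) = 100/429.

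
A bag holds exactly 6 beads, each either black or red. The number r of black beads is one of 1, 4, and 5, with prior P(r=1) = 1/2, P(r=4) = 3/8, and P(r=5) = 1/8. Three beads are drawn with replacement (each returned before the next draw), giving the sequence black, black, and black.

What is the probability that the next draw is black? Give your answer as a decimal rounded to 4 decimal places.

0.7253

Under each hypothesis, the probability of the observed sequence is: P(data | r = 1) = (1/6)(1/6)(1/6) = 0.0046296; P(data | r = 4) = (4/6)(4/6)(4/6) = 0.2963; P(data | r = 5) = (5/6)(5/6)(5/6) = 0.5787.
Multiplying each by its prior: 1/2 · 0.0046296 = 0.0023148, 3/8 · 0.2963 = 0.11111, 1/8 · 0.5787 = 0.072338; these sum to 0.18576.
The posterior is then P(r = 1 | data) = 0.012461, P(r = 4 | data) = 0.59813, P(r = 5 | data) = 0.38941.
Averaging over the posterior, P(black next | data) = (1/6)(0.012461) + (2/3)(0.59813) + (5/6)(0.38941) = 0.72534.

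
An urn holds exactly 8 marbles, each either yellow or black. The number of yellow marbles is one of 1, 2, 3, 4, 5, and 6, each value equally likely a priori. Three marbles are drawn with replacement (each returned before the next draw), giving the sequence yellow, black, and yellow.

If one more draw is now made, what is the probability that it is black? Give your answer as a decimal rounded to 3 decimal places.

Under each hypothesis, the probability of the observed sequence is: P(data | r = 1) = (1/8)(7/8)(1/8) = 0.013672; P(data | r = 2) = (2/8)(6/8)(2/8) = 0.046875; P(data | r = 3) = (3/8)(5/8)(3/8) = 0.087891; P(data | r = 4) = (4/8)(4/8)(4/8) = 0.125; P(data | r = 5) = (5/8)(3/8)(5/8) = 0.14648; P(data | r = 6) = (6/8)(2/8)(6/8) = 0.14062.
Weighting by the prior gives 1/6 · 0.013672 = 0.0022786, 1/6 · 0.046875 = 0.0078125, 1/6 · 0.087891 = 0.014648, 1/6 · 0.125 = 0.020833, 1/6 · 0.14648 = 0.024414, 1/6 · 0.14062 = 0.023438; summing to 0.093424.
Dividing through by the total gives posterior P(r = 1 | data) = 0.02439, P(r = 2 | data) = 0.083624, P(r = 3 | data) = 0.15679, P(r = 4 | data) = 0.223, P(r = 5 | data) = 0.26132, P(r = 6 | data) = 0.25087.
The predictive probability is P(black next | data) = (7/8)(0.02439) + (3/4)(0.083624) + (5/8)(0.15679) + (1/2)(0.223) + (3/8)(0.26132) + (1/4)(0.25087) = 0.45427.

0.454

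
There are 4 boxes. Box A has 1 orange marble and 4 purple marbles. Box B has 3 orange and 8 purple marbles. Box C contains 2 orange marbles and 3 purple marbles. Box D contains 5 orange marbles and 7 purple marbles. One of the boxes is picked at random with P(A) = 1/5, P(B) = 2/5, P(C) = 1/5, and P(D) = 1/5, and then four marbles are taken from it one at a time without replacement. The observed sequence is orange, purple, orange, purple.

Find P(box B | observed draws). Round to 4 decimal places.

0.3320

The likelihood of the observed sequence under each hypothesis: P(data | box A) = (1/5)(4/4)(0/3) = 0; P(data | box B) = (3/11)(8/10)(2/9)(7/8) = 7/165; P(data | box C) = (2/5)(3/4)(1/3)(2/2) = 1/10; P(data | box D) = (5/12)(7/11)(4/10)(6/9) = 7/99.
Weighting by the prior gives 1/5 · 0 = 0, 2/5 · 7/165 = 14/825, 1/5 · 1/10 = 1/50, 1/5 · 7/99 = 7/495; these sum to 23/450.
Hence P(box B | data) = (14/825) / (23/450) = 84/253.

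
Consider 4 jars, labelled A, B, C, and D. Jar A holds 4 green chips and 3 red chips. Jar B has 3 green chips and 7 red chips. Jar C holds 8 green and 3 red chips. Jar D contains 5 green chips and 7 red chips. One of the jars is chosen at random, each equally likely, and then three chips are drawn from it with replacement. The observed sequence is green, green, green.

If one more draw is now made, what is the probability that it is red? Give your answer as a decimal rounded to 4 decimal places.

Under each hypothesis, the probability of the observed sequence is: P(data | jar A) = (4/7)(4/7)(4/7) = 0.18659; P(data | jar B) = (3/10)(3/10)(3/10) = 0.027; P(data | jar C) = (8/11)(8/11)(8/11) = 0.38467; P(data | jar D) = (5/12)(5/12)(5/12) = 0.072338.
Weighting by the prior gives 1/4 · 0.18659 = 0.046647, 1/4 · 0.027 = 0.00675, 1/4 · 0.38467 = 0.096168, 1/4 · 0.072338 = 0.018084; summing to 0.16765.
The posterior is then P(jar A | data) = 0.27824, P(jar B | data) = 0.040262, P(jar C | data) = 0.57363, P(jar D | data) = 0.10787.
Averaging over the posterior, P(red next | data) = (3/7)(0.27824) + (7/10)(0.040262) + (3/11)(0.57363) + (7/12)(0.10787) = 0.3668.

0.3668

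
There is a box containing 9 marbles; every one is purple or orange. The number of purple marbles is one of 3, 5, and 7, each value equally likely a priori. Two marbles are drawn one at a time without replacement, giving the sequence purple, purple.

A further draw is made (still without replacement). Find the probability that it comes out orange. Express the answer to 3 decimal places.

Compute the likelihood of the observed sequence for each case: P(data | r = 3) = (3/9)(2/8) = 1/12; P(data | r = 5) = (5/9)(4/8) = 5/18; P(data | r = 7) = (7/9)(6/8) = 7/12.
Multiplying each by its prior: 1/3 · 1/12 = 1/36, 1/3 · 5/18 = 5/54, 1/3 · 7/12 = 7/36; summing to 17/54.
The posterior is then P(r = 3 | data) = 3/34, P(r = 5 | data) = 5/17, P(r = 7 | data) = 21/34.
Averaging over the posterior, P(orange next | data) = (6/7)(3/34) + (4/7)(5/17) + (2/7)(21/34) = 50/119.

0.420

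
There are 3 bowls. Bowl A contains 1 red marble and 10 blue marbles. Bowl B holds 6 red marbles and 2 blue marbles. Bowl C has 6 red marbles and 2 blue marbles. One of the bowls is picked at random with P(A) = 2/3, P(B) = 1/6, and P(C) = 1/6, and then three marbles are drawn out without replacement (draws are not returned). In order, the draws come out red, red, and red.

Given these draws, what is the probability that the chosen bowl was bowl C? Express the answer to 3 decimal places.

Under each hypothesis, the probability of the observed sequence is: P(data | bowl A) = (1/11)(0/10) = 0; P(data | bowl B) = (6/8)(5/7)(4/6) = 5/14; P(data | bowl C) = (6/8)(5/7)(4/6) = 5/14.
Multiplying each by its prior: 2/3 · 0 = 0, 1/6 · 5/14 = 5/84, 1/6 · 5/14 = 5/84; with total 5/42.
Hence P(bowl C | data) = (5/84) / (5/42) = 1/2.

0.500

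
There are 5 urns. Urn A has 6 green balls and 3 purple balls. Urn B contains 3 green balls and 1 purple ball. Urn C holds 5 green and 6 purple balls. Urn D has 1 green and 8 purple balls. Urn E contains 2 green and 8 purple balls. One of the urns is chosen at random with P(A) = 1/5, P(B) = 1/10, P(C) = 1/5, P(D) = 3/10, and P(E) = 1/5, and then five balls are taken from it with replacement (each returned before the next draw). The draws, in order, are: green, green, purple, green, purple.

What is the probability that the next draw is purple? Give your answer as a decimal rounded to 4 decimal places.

For each hypothesis, P(data | H) works out to: P(data | urn A) = (6/9)(6/9)(3/9)(6/9)(3/9) = 0.032922; P(data | urn B) = (3/4)(3/4)(1/4)(3/4)(1/4) = 0.026367; P(data | urn C) = (5/11)(5/11)(6/11)(5/11)(6/11) = 0.027941; P(data | urn D) = (1/9)(1/9)(8/9)(1/9)(8/9) = 0.0010838; P(data | urn E) = (2/10)(2/10)(8/10)(2/10)(8/10) = 0.00512.
The prior-weighted likelihoods are 1/5 · 0.032922 = 0.0065844, 1/10 · 0.026367 = 0.0026367, 1/5 · 0.027941 = 0.0055883, 3/10 · 0.0010838 = 0.00032515, 1/5 · 0.00512 = 0.001024; summing to 0.016159.
Normalising, the posterior is P(urn A | data) = 0.40749, P(urn B | data) = 0.16318, P(urn C | data) = 0.34584, P(urn D | data) = 0.020123, P(urn E | data) = 0.063372.
Averaging over the posterior, P(purple next | data) = (1/3)(0.40749) + (1/4)(0.16318) + (6/11)(0.34584) + (8/9)(0.020123) + (4/5)(0.063372) = 0.43385.

0.4338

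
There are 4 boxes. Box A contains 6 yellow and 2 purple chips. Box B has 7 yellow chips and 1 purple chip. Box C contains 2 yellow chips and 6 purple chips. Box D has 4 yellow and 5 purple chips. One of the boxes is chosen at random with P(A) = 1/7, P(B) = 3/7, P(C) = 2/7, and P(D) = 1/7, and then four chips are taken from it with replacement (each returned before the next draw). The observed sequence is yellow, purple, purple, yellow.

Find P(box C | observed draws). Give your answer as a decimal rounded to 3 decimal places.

0.348

For each hypothesis, P(data | H) works out to: P(data | box A) = (6/8)(2/8)(2/8)(6/8) = 0.035156; P(data | box B) = (7/8)(1/8)(1/8)(7/8) = 0.011963; P(data | box C) = (2/8)(6/8)(6/8)(2/8) = 0.035156; P(data | box D) = (4/9)(5/9)(5/9)(4/9) = 0.060966.
The prior-weighted likelihoods are 1/7 · 0.035156 = 0.0050223, 3/7 · 0.011963 = 0.005127, 2/7 · 0.035156 = 0.010045, 1/7 · 0.060966 = 0.0087095; summing to 0.028903.
By Bayes' rule, P(box C | data) = (0.010045) / (0.028903) = 0.34752.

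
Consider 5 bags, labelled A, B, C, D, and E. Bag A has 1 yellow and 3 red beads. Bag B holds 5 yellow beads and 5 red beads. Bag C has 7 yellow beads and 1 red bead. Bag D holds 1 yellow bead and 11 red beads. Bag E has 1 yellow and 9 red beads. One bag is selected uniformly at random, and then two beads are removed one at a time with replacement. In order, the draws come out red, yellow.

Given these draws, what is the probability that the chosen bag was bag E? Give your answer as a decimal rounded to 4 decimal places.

0.1262

For each hypothesis, P(data | H) works out to: P(data | bag A) = (3/4)(1/4) = 0.1875; P(data | bag B) = (5/10)(5/10) = 0.25; P(data | bag C) = (1/8)(7/8) = 0.10938; P(data | bag D) = (11/12)(1/12) = 0.076389; P(data | bag E) = (9/10)(1/10) = 0.09.
Multiplying each by its prior: 1/5 · 0.1875 = 0.0375, 1/5 · 0.25 = 0.05, 1/5 · 0.10938 = 0.021875, 1/5 · 0.076389 = 0.015278, 1/5 · 0.09 = 0.018; summing to 0.14265.
Hence P(bag E | data) = (0.018) / (0.14265) = 0.12618.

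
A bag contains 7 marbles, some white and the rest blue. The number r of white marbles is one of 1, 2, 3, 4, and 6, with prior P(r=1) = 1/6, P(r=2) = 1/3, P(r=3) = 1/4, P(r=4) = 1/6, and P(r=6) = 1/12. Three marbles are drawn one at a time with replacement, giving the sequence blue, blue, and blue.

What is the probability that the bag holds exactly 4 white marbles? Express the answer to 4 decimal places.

0.0458

For each hypothesis, P(data | H) works out to: P(data | r = 1) = (6/7)(6/7)(6/7) = 0.62974; P(data | r = 2) = (5/7)(5/7)(5/7) = 0.36443; P(data | r = 3) = (4/7)(4/7)(4/7) = 0.18659; P(data | r = 4) = (3/7)(3/7)(3/7) = 0.078717; P(data | r = 6) = (1/7)(1/7)(1/7) = 0.0029155.
Multiplying each by its prior: 1/6 · 0.62974 = 0.10496, 1/3 · 0.36443 = 0.12148, 1/4 · 0.18659 = 0.046647, 1/6 · 0.078717 = 0.01312, 1/12 · 0.0029155 = 0.00024295; summing to 0.28644.
So P(r = 4 | data) = (0.01312) / (0.28644) = 0.045802.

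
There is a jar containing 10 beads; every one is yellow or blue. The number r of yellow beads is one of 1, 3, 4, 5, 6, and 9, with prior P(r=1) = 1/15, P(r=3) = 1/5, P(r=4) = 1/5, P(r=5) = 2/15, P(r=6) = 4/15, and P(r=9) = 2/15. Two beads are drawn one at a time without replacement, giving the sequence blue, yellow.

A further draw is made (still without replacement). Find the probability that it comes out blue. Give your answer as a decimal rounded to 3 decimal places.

Compute the likelihood of the observed sequence for each case: P(data | r = 1) = (9/10)(1/9) = 1/10; P(data | r = 3) = (7/10)(3/9) = 7/30; P(data | r = 4) = (6/10)(4/9) = 4/15; P(data | r = 5) = (5/10)(5/9) = 5/18; P(data | r = 6) = (4/10)(6/9) = 4/15; P(data | r = 9) = (1/10)(9/9) = 1/10.
The prior-weighted likelihoods are 1/15 · 1/10 = 1/150, 1/5 · 7/30 = 7/150, 1/5 · 4/15 = 4/75, 2/15 · 5/18 = 1/27, 4/15 · 4/15 = 16/225, 2/15 · 1/10 = 1/75; these sum to 154/675.
The posterior is then P(r = 1 | data) = 9/308, P(r = 3 | data) = 9/44, P(r = 4 | data) = 18/77, P(r = 5 | data) = 25/154, P(r = 6 | data) = 24/77, P(r = 9 | data) = 9/154.
So P(blue next | data) = Σ P(blue next | H) P(H | data) = (1)(9/308) + (3/4)(9/44) + (5/8)(18/77) + (1/2)(25/154) + (3/8)(24/77) + (0)(9/154) = 59/112.

0.527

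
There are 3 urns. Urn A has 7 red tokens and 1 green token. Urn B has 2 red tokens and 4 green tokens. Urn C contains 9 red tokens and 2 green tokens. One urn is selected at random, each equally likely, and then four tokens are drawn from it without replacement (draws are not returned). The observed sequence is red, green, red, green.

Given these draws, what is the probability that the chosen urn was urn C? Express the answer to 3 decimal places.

0.214

Compute the likelihood of the observed sequence for each case: P(data | urn A) = (7/8)(1/7)(6/6)(0/5) = 0; P(data | urn B) = (2/6)(4/5)(1/4)(3/3) = 1/15; P(data | urn C) = (9/11)(2/10)(8/9)(1/8) = 1/55.
The prior-weighted likelihoods are 1/3 · 0 = 0, 1/3 · 1/15 = 1/45, 1/3 · 1/55 = 1/165; summing to 14/495.
By Bayes' rule, P(urn C | data) = (1/165) / (14/495) = 3/14.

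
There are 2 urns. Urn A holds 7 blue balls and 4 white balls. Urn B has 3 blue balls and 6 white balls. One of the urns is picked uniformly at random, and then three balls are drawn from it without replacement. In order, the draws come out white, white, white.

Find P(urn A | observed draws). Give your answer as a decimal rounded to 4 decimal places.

0.0924

The likelihood of the observed sequence under each hypothesis: P(data | urn A) = (4/11)(3/10)(2/9) = 4/165; P(data | urn B) = (6/9)(5/8)(4/7) = 5/21.
Multiplying each by its prior: 1/2 · 4/165 = 2/165, 1/2 · 5/21 = 5/42; with total 101/770.
So P(urn A | data) = (2/165) / (101/770) = 28/303.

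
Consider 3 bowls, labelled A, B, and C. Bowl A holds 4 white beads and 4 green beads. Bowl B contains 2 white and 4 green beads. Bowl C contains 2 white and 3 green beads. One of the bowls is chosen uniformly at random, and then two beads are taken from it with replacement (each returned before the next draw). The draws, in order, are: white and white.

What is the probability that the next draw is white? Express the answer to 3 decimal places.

Under each hypothesis, the probability of the observed sequence is: P(data | bowl A) = (4/8)(4/8) = 0.25; P(data | bowl B) = (2/6)(2/6) = 0.11111; P(data | bowl C) = (2/5)(2/5) = 0.16.
The prior-weighted likelihoods are 1/3 · 0.25 = 0.083333, 1/3 · 0.11111 = 0.037037, 1/3 · 0.16 = 0.053333; with total 0.1737.
The posterior is then P(bowl A | data) = 0.47974, P(bowl B | data) = 0.21322, P(bowl C | data) = 0.30704.
Averaging over the posterior, P(white next | data) = (1/2)(0.47974) + (1/3)(0.21322) + (2/5)(0.30704) = 0.43376.

0.434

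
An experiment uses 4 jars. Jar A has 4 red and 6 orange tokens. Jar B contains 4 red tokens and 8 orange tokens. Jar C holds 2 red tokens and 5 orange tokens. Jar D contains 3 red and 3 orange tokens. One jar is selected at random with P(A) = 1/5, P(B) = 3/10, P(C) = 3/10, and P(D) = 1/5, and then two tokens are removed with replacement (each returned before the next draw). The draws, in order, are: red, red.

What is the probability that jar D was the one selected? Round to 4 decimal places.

The likelihood of the observed sequence under each hypothesis: P(data | jar A) = (4/10)(4/10) = 0.16; P(data | jar B) = (4/12)(4/12) = 0.11111; P(data | jar C) = (2/7)(2/7) = 0.081633; P(data | jar D) = (3/6)(3/6) = 0.25.
The prior-weighted likelihoods are 1/5 · 0.16 = 0.032, 3/10 · 0.11111 = 0.033333, 3/10 · 0.081633 = 0.02449, 1/5 · 0.25 = 0.05; summing to 0.13982.
Hence P(jar D | data) = (0.05) / (0.13982) = 0.35759.

0.3576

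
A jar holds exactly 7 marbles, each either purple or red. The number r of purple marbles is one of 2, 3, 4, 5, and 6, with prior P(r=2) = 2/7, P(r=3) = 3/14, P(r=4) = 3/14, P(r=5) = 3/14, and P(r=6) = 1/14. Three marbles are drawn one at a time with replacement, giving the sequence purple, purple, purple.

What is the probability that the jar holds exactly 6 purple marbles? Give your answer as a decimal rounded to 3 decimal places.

0.241

For each hypothesis, P(data | H) works out to: P(data | r = 2) = (2/7)(2/7)(2/7) = 0.023324; P(data | r = 3) = (3/7)(3/7)(3/7) = 0.078717; P(data | r = 4) = (4/7)(4/7)(4/7) = 0.18659; P(data | r = 5) = (5/7)(5/7)(5/7) = 0.36443; P(data | r = 6) = (6/7)(6/7)(6/7) = 0.62974.
The prior-weighted likelihoods are 2/7 · 0.023324 = 0.0066639, 3/14 · 0.078717 = 0.016868, 3/14 · 0.18659 = 0.039983, 3/14 · 0.36443 = 0.078092, 1/14 · 0.62974 = 0.044981; with total 0.18659.
By Bayes' rule, P(r = 6 | data) = (0.044981) / (0.18659) = 0.24107.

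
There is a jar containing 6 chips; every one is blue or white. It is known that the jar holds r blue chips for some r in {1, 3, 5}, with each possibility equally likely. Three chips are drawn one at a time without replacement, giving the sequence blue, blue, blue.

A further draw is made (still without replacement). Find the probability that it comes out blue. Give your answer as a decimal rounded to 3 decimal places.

Under each hypothesis, the probability of the observed sequence is: P(data | r = 1) = (1/6)(0/5) = 0; P(data | r = 3) = (3/6)(2/5)(1/4) = 1/20; P(data | r = 5) = (5/6)(4/5)(3/4) = 1/2.
The prior-weighted likelihoods are 1/3 · 0 = 0, 1/3 · 1/20 = 1/60, 1/3 · 1/2 = 1/6; these sum to 11/60.
The posterior is then P(r = 1 | data) = 0, P(r = 3 | data) = 1/11, P(r = 5 | data) = 10/11.
The predictive probability is P(blue next | data) = (0)(1/11) + (2/3)(10/11) = 20/33.

0.606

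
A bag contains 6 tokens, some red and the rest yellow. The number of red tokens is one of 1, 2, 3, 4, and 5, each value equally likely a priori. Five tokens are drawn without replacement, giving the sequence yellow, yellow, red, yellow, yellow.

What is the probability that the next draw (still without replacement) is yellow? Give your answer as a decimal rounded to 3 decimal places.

For each hypothesis, P(data | H) works out to: P(data | r = 1) = (5/6)(4/5)(1/4)(3/3)(2/2) = 1/6; P(data | r = 2) = (4/6)(3/5)(2/4)(2/3)(1/2) = 1/15; P(data | r = 3) = (3/6)(2/5)(3/4)(1/3)(0/2) = 0; P(data | r = 4) = (2/6)(1/5)(4/4)(0/3) = 0; P(data | r = 5) = (1/6)(0/5) = 0.
Multiplying each by its prior: 1/5 · 1/6 = 1/30, 1/5 · 1/15 = 1/75, 1/5 · 0 = 0, 1/5 · 0 = 0, 1/5 · 0 = 0; with total 7/150.
Dividing through by the total gives posterior P(r = 1 | data) = 5/7, P(r = 2 | data) = 2/7, P(r = 3 | data) = 0, P(r = 4 | data) = 0, P(r = 5 | data) = 0.
The predictive probability is P(yellow next | data) = (1)(5/7) + (0)(2/7) = 5/7.

0.714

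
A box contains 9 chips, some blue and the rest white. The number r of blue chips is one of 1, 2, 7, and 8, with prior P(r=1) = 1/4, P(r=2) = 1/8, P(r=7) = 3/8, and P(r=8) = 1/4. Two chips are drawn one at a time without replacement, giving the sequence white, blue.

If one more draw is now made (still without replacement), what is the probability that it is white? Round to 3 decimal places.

0.386

Under each hypothesis, the probability of the observed sequence is: P(data | r = 1) = (8/9)(1/8) = 1/9; P(data | r = 2) = (7/9)(2/8) = 7/36; P(data | r = 7) = (2/9)(7/8) = 7/36; P(data | r = 8) = (1/9)(8/8) = 1/9.
Weighting by the prior gives 1/4 · 1/9 = 1/36, 1/8 · 7/36 = 7/288, 3/8 · 7/36 = 7/96, 1/4 · 1/9 = 1/36; these sum to 11/72.
Dividing through by the total gives posterior P(r = 1 | data) = 2/11, P(r = 2 | data) = 7/44, P(r = 7 | data) = 21/44, P(r = 8 | data) = 2/11.
The predictive probability is P(white next | data) = (1)(2/11) + (6/7)(7/44) + (1/7)(21/44) + (0)(2/11) = 17/44.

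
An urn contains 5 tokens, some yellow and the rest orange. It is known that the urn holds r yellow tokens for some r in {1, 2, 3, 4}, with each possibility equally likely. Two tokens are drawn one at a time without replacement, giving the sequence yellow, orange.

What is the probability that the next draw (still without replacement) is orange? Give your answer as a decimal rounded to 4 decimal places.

Compute the likelihood of the observed sequence for each case: P(data | r = 1) = (1/5)(4/4) = 1/5; P(data | r = 2) = (2/5)(3/4) = 3/10; P(data | r = 3) = (3/5)(2/4) = 3/10; P(data | r = 4) = (4/5)(1/4) = 1/5.
Weighting by the prior gives 1/4 · 1/5 = 1/20, 1/4 · 3/10 = 3/40, 1/4 · 3/10 = 3/40, 1/4 · 1/5 = 1/20; with total 1/4.
The posterior is then P(r = 1 | data) = 1/5, P(r = 2 | data) = 3/10, P(r = 3 | data) = 3/10, P(r = 4 | data) = 1/5.
So P(orange next | data) = Σ P(orange next | H) P(H | data) = (1)(1/5) + (2/3)(3/10) + (1/3)(3/10) + (0)(1/5) = 1/2.

0.5000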